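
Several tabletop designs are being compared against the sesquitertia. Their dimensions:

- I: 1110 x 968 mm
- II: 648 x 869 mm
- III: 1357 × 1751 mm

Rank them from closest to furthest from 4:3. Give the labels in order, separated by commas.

II, III, I

Ratios: I = 1110 / 968 ≈ 1.147; II = 869 / 648 ≈ 1.341; III = 1751 / 1357 ≈ 1.290.
|Δ from 1.333|: I 0.186; II 0.008; III 0.043.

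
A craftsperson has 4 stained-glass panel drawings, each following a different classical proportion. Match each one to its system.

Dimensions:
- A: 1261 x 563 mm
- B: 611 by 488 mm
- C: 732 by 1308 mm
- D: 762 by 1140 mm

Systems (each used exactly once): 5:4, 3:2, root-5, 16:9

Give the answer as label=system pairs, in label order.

A = 1261/563 ≈ 2.240 → root-5 (2.236)
B = 611/488 ≈ 1.252 → 5:4 (1.250)
C = 1308/732 ≈ 1.787 → 16:9 (1.778)
D = 1140/762 ≈ 1.496 → 3:2 (1.500)

A=root-5, B=5:4, C=16:9, D=3:2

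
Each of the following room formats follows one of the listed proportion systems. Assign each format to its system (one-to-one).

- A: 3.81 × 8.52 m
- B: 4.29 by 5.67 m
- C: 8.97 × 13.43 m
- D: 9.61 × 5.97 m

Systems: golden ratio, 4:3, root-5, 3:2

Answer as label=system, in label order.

Ratios: A ≈ 2.236; B ≈ 1.322; C ≈ 1.497; D ≈ 1.610.
Targets: golden ratio ≈ 1.618; 4:3 ≈ 1.333; root-5 ≈ 2.236; 3:2 ≈ 1.500.

A=root-5, B=4:3, C=3:2, D=golden ratio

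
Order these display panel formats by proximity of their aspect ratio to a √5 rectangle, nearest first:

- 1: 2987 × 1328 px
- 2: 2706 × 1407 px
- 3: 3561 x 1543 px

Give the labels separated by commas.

1: 2987/1328 ≈ 2.249 → |2.249 − 2.236| = 0.013
2: 2706/1407 ≈ 1.923 → |1.923 − 2.236| = 0.313
3: 3561/1543 ≈ 2.308 → |2.308 − 2.236| = 0.072

1, 3, 2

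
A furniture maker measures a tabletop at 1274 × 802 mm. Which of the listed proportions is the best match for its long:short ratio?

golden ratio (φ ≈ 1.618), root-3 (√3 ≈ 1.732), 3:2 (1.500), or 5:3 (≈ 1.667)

Ratio = 1274 / 802 ≈ 1.589.
Distances: golden ratio 1.618 (Δ 0.029); root-3 1.732 (Δ 0.143); 3:2 1.500 (Δ 0.089); 5:3 1.667 (Δ 0.078).

golden ratio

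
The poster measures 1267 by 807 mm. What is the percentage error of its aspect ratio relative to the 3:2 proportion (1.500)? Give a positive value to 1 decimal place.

Ratio = 1267 / 807 ≈ 1.5700.
Ideal 3:2 = 1.5000. |1.5700 − 1.5000| / 1.5000 ≈ 4.67% → 4.7%.

4.7%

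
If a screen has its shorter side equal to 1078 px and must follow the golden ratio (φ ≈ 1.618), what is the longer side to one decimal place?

golden ratio ≈ 1.61803.
Longer side = 1078 × 1.61803 ≈ 1744.236 → 1744.2 px.

1744.2 px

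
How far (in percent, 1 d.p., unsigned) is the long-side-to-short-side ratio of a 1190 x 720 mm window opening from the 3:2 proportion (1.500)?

Ratio = 1190 / 720 ≈ 1.6528.
Ideal 3:2 = 1.5000. |1.6528 − 1.5000| / 1.5000 ≈ 10.19% → 10.2%.

10.2%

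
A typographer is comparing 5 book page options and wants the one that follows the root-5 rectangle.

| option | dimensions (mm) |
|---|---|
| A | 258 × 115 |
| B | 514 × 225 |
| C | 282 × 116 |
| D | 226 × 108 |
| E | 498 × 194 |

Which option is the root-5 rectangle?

Target root-5 ≈ 2.236.
A: 2.243 (Δ0.007)  B: 2.284 (Δ0.048)  C: 2.431 (Δ0.195)  D: 2.093 (Δ0.143)  E: 2.567 (Δ0.331)

A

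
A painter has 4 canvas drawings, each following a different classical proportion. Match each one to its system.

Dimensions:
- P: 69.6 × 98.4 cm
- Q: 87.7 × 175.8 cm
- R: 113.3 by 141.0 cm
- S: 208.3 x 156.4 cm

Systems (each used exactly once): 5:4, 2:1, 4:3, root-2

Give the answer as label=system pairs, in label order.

Ratios: P ≈ 1.414; Q ≈ 2.005; R ≈ 1.244; S ≈ 1.332.
Targets: 5:4 ≈ 1.250; 2:1 ≈ 2.000; 4:3 ≈ 1.333; root-2 ≈ 1.414.

P=root-2, Q=2:1, R=5:4, S=4:3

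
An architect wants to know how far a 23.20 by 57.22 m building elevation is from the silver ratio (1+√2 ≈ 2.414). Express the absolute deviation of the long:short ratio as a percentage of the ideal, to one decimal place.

2.2%

Ratio = 57.22 / 23.20 ≈ 2.4664.
Ideal silver ratio ≈ 2.4142. |2.4664 − 2.4142| / 2.4142 ≈ 2.16% → 2.2%.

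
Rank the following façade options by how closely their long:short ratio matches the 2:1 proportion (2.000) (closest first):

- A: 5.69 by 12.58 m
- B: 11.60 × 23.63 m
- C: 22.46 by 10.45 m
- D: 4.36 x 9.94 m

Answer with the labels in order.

A: 12.58/5.69 ≈ 2.211 → |2.211 − 2.000| = 0.211
B: 23.63/11.60 ≈ 2.037 → |2.037 − 2.000| = 0.037
C: 22.46/10.45 ≈ 2.149 → |2.149 − 2.000| = 0.149
D: 9.94/4.36 ≈ 2.280 → |2.280 − 2.000| = 0.280

B, C, A, D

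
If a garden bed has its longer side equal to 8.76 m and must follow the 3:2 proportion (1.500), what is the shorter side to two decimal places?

5.84 m

3:2 = 1.50000.
Shorter side = 8.76 ÷ 1.50000 ≈ 5.8400 → 5.84 m.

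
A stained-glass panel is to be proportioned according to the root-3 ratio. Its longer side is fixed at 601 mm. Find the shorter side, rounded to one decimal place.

root-3 ≈ 1.73205.
Shorter side = 601 ÷ 1.73205 ≈ 346.988 → 347.0 mm.

347.0 mm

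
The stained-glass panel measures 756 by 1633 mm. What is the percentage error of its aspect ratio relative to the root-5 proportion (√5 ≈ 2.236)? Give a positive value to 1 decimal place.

Ratio = 1633 / 756 ≈ 2.1601.
Ideal root-5 ≈ 2.2361. |2.1601 − 2.2361| / 2.2361 ≈ 3.40% → 3.4%.

3.4%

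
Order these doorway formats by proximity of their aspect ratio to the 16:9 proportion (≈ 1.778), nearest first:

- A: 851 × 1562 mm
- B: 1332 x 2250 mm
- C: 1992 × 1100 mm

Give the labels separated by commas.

C, A, B

Ratios: A = 1562 / 851 ≈ 1.835; B = 2250 / 1332 ≈ 1.689; C = 1992 / 1100 ≈ 1.811.
|Δ from 1.778|: A 0.057; B 0.089; C 0.033.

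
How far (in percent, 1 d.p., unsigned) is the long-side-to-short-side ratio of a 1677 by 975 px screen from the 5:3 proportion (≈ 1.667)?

Ratio = 1677 / 975 ≈ 1.7200.
Ideal 5:3 ≈ 1.6667. |1.7200 − 1.6667| / 1.6667 ≈ 3.20% → 3.2%.

3.2%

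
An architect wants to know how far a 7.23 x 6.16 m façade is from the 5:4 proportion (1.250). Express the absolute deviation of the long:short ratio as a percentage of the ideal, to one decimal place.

Ratio = 7.23 / 6.16 ≈ 1.1737.
Ideal 5:4 = 1.2500. |1.1737 − 1.2500| / 1.2500 ≈ 6.10% → 6.1%.

6.1%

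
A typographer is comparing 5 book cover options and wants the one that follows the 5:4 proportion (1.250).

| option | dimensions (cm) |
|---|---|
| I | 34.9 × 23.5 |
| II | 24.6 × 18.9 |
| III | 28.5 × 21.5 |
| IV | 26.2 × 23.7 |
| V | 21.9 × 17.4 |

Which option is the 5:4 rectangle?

Target 5:4 ≈ 1.250.
I: 1.485 (Δ0.235)  II: 1.302 (Δ0.052)  III: 1.326 (Δ0.076)  IV: 1.105 (Δ0.145)  V: 1.259 (Δ0.009)

V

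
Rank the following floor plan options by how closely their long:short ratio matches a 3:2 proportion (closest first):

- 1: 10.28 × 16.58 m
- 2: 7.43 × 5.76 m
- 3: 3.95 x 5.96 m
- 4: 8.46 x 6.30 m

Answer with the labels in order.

3, 1, 4, 2

Ratios: 1 = 16.58 / 10.28 ≈ 1.613; 2 = 7.43 / 5.76 ≈ 1.290; 3 = 5.96 / 3.95 ≈ 1.509; 4 = 8.46 / 6.30 ≈ 1.343.
|Δ from 1.500|: 1 0.113; 2 0.210; 3 0.009; 4 0.157.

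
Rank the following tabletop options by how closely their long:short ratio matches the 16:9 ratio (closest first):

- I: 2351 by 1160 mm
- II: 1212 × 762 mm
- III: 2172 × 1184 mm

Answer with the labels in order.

III, II, I

Ratios: I = 2351 / 1160 ≈ 2.027; II = 1212 / 762 ≈ 1.591; III = 2172 / 1184 ≈ 1.834.
|Δ from 1.778|: I 0.249; II 0.187; III 0.056.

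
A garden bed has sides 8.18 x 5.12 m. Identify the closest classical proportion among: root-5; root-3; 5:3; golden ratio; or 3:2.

golden ratio

Ratio = 8.18 / 5.12 ≈ 1.598.
Distances: root-5 2.236 (Δ 0.638); root-3 1.732 (Δ 0.134); 5:3 1.667 (Δ 0.069); golden ratio 1.618 (Δ 0.020); 3:2 1.500 (Δ 0.098).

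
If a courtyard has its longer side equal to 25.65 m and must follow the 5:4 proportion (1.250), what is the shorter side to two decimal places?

20.52 m

5:4 = 1.25000.
Shorter side = 25.65 ÷ 1.25000 ≈ 20.5200 → 20.52 m.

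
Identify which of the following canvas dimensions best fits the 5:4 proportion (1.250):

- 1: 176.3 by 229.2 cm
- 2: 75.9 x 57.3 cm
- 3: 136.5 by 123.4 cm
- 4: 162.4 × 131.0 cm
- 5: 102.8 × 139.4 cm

4

Target 5:4 ≈ 1.250.
1: 1.300 (Δ0.050)  2: 1.325 (Δ0.075)  3: 1.106 (Δ0.144)  4: 1.240 (Δ0.010)  5: 1.356 (Δ0.106)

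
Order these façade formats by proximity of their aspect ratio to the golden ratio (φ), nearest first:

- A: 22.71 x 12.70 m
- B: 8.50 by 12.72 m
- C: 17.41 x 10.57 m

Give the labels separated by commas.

Ratios: A = 22.71 / 12.70 ≈ 1.788; B = 12.72 / 8.50 ≈ 1.496; C = 17.41 / 10.57 ≈ 1.647.
|Δ from 1.618|: A 0.170; B 0.122; C 0.029.

C, B, A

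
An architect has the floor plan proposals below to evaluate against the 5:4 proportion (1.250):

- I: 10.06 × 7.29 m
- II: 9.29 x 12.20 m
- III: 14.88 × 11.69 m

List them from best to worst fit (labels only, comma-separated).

Ratios: I = 10.06 / 7.29 ≈ 1.380; II = 12.20 / 9.29 ≈ 1.313; III = 14.88 / 11.69 ≈ 1.273.
|Δ from 1.250|: I 0.130; II 0.063; III 0.023.

III, II, I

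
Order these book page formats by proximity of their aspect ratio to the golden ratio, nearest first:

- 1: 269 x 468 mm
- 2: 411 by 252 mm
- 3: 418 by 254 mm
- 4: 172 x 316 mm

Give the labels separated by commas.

1: 468/269 ≈ 1.740 → |1.740 − 1.618| = 0.122
2: 411/252 ≈ 1.631 → |1.631 − 1.618| = 0.013
3: 418/254 ≈ 1.646 → |1.646 − 1.618| = 0.028
4: 316/172 ≈ 1.837 → |1.837 − 1.618| = 0.219

2, 3, 1, 4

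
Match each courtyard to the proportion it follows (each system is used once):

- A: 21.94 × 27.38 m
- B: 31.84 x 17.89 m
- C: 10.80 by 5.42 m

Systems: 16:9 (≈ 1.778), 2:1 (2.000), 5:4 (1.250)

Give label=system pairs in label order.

A = 27.38/21.94 ≈ 1.248 → 5:4 (1.250)
B = 31.84/17.89 ≈ 1.780 → 16:9 (1.778)
C = 10.80/5.42 ≈ 1.993 → 2:1 (2.000)

A=5:4, B=16:9, C=2:1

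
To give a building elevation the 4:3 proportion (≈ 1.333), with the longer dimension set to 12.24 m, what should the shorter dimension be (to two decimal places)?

9.18 m

4:3 ≈ 1.33333.
Shorter side = 12.24 ÷ 1.33333 ≈ 9.1800 → 9.18 m.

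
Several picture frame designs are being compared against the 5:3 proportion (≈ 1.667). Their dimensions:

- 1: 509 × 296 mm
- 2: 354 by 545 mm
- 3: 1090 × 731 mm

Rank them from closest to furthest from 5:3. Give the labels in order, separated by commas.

Ratios: 1 = 509 / 296 ≈ 1.720; 2 = 545 / 354 ≈ 1.540; 3 = 1090 / 731 ≈ 1.491.
|Δ from 1.667|: 1 0.053; 2 0.127; 3 0.176.

1, 2, 3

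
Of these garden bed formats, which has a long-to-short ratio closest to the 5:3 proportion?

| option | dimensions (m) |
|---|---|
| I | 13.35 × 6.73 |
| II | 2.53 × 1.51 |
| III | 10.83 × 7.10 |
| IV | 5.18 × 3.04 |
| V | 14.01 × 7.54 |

Ratios (long/short): I ≈ 1.984; II ≈ 1.675; III ≈ 1.525; IV ≈ 1.704; V ≈ 1.858.
5:3 ≈ 1.667; option II is nearest (Δ 0.008).

II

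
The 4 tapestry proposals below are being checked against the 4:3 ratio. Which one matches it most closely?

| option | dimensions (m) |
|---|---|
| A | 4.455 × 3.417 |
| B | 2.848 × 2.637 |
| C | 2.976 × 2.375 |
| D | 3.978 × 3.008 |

Ratios (long/short): A ≈ 1.304; B ≈ 1.080; C ≈ 1.253; D ≈ 1.322.
4:3 ≈ 1.333; option D is nearest (Δ 0.011).

D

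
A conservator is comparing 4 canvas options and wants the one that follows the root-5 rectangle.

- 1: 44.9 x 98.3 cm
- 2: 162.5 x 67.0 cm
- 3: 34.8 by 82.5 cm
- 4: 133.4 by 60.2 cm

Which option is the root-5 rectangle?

4

Ratios (long/short): 1 ≈ 2.189; 2 ≈ 2.425; 3 ≈ 2.371; 4 ≈ 2.216.
root-5 ≈ 2.236; option 4 is nearest (Δ 0.020).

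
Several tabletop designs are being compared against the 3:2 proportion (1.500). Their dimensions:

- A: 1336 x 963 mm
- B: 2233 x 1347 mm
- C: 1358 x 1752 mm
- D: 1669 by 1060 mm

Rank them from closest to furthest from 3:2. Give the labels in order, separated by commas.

D, A, B, C

Ratios: A = 1336 / 963 ≈ 1.387; B = 2233 / 1347 ≈ 1.658; C = 1752 / 1358 ≈ 1.290; D = 1669 / 1060 ≈ 1.575.
|Δ from 1.500|: A 0.113; B 0.158; C 0.210; D 0.075.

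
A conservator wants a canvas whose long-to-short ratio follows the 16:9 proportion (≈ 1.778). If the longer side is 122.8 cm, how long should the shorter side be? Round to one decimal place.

69.1 cm

16:9 ≈ 1.77778.
Shorter side = 122.8 ÷ 1.77778 ≈ 69.075 → 69.1 cm.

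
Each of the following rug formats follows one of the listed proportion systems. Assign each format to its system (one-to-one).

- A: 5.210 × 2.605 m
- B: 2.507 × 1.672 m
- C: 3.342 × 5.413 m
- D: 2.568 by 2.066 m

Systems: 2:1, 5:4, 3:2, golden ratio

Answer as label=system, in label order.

A=2:1, B=3:2, C=golden ratio, D=5:4

A = 5.210/2.605 ≈ 2.000 → 2:1 (2.000)
B = 2.507/1.672 ≈ 1.499 → 3:2 (1.500)
C = 5.413/3.342 ≈ 1.620 → golden ratio (1.618)
D = 2.568/2.066 ≈ 1.243 → 5:4 (1.250)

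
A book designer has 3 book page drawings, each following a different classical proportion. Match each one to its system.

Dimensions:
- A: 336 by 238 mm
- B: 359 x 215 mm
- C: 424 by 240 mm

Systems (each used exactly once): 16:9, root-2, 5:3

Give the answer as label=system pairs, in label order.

Ratios: A ≈ 1.412; B ≈ 1.670; C ≈ 1.767.
Targets: 16:9 ≈ 1.778; root-2 ≈ 1.414; 5:3 ≈ 1.667.

A=root-2, B=5:3, C=16:9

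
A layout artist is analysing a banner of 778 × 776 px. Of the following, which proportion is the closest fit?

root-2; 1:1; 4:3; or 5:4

Ratio = 778 / 776 ≈ 1.003.
Distances: root-2 1.414 (Δ 0.411); 1:1 1.000 (Δ 0.003); 4:3 1.333 (Δ 0.330); 5:4 1.250 (Δ 0.247).

1:1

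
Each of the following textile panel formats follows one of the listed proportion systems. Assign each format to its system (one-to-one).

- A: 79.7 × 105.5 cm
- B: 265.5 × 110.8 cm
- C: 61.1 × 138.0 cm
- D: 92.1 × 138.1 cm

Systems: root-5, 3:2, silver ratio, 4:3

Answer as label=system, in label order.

Ratios: A ≈ 1.324; B ≈ 2.396; C ≈ 2.259; D ≈ 1.499.
Targets: root-5 ≈ 2.236; 3:2 ≈ 1.500; silver ratio ≈ 2.414; 4:3 ≈ 1.333.

A=4:3, B=silver ratio, C=root-5, D=3:2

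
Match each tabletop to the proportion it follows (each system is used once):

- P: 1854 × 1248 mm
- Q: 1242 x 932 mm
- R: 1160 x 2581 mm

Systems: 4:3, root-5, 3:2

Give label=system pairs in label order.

P=3:2, Q=4:3, R=root-5

P = 1854/1248 ≈ 1.486 → 3:2 (1.500)
Q = 1242/932 ≈ 1.333 → 4:3 (1.333)
R = 2581/1160 ≈ 2.225 → root-5 (2.236)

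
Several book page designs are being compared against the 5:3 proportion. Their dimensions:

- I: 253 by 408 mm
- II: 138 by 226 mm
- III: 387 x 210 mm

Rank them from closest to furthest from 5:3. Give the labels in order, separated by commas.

Ratios: I = 408 / 253 ≈ 1.613; II = 226 / 138 ≈ 1.638; III = 387 / 210 ≈ 1.843.
|Δ from 1.667|: I 0.054; II 0.029; III 0.176.

II, I, III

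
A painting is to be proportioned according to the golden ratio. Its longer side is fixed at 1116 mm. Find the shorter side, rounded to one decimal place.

689.7 mm

golden ratio ≈ 1.61803.
Shorter side = 1116 ÷ 1.61803 ≈ 689.728 → 689.7 mm.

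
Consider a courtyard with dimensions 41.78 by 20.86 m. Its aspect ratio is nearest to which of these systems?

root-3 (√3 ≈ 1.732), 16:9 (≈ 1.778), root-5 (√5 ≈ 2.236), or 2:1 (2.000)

2:1

41.78/20.86 ≈ 2.003. Nearest candidates are 2:1 (2.000, off by 0.003) and 16:9 (1.778, off by 0.225).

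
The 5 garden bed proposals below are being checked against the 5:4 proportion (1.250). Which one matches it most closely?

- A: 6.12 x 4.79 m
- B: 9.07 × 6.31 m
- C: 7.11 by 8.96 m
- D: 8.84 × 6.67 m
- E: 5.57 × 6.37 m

Ratios (long/short): A ≈ 1.278; B ≈ 1.437; C ≈ 1.260; D ≈ 1.325; E ≈ 1.144.
5:4 ≈ 1.250; option C is nearest (Δ 0.010).

C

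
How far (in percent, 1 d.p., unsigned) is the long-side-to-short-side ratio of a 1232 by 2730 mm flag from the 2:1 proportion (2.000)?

10.8%

Ratio = 2730 / 1232 ≈ 2.2159.
Ideal 2:1 = 2.0000. |2.2159 − 2.0000| / 2.0000 ≈ 10.79% → 10.8%.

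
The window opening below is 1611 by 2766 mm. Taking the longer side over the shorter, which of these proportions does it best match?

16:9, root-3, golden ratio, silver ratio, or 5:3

2766/1611 ≈ 1.717. Nearest candidates are root-3 (1.732, off by 0.015) and 5:3 (1.667, off by 0.050).

root-3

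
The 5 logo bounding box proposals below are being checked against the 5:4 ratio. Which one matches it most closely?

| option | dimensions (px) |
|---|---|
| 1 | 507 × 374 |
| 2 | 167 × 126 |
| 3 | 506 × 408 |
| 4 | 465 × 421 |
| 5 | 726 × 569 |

Target 5:4 ≈ 1.250.
1: 1.356 (Δ0.106)  2: 1.325 (Δ0.075)  3: 1.240 (Δ0.010)  4: 1.105 (Δ0.145)  5: 1.276 (Δ0.026)

3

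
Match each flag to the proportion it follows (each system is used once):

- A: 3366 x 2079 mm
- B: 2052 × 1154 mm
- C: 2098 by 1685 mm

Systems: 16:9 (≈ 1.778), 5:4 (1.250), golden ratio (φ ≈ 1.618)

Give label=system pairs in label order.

A=golden ratio, B=16:9, C=5:4

A = 3366/2079 ≈ 1.619 → golden ratio (1.618)
B = 2052/1154 ≈ 1.778 → 16:9 (1.778)
C = 2098/1685 ≈ 1.245 → 5:4 (1.250)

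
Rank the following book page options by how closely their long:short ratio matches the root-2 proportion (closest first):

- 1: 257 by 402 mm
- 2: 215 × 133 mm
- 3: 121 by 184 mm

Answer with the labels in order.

Ratios: 1 = 402 / 257 ≈ 1.564; 2 = 215 / 133 ≈ 1.617; 3 = 184 / 121 ≈ 1.521.
|Δ from 1.414|: 1 0.150; 2 0.203; 3 0.107.

3, 1, 2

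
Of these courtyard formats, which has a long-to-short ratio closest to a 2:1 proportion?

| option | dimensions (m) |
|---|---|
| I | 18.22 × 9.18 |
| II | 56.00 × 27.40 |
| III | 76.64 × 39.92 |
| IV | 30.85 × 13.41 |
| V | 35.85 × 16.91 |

Ratios (long/short): I ≈ 1.985; II ≈ 2.044; III ≈ 1.920; IV ≈ 2.301; V ≈ 2.120.
2:1 ≈ 2.000; option I is nearest (Δ 0.015).

I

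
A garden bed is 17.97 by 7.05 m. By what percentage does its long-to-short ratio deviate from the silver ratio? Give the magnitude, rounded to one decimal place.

5.6%

Ratio = 17.97 / 7.05 ≈ 2.5489.
Ideal silver ratio ≈ 2.4142. |2.5489 − 2.4142| / 2.4142 ≈ 5.58% → 5.6%.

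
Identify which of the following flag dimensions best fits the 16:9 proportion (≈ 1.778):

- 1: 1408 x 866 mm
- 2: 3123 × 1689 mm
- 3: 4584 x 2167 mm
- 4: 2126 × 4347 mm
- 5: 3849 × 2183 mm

5

Ratios (long/short): 1 ≈ 1.626; 2 ≈ 1.849; 3 ≈ 2.115; 4 ≈ 2.045; 5 ≈ 1.763.
16:9 ≈ 1.778; option 5 is nearest (Δ 0.015).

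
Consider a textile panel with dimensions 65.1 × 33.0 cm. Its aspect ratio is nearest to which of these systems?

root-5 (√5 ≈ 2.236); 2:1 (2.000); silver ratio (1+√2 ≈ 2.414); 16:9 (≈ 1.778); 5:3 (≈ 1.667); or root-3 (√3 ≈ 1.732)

2:1

Ratio = 65.1 / 33.0 ≈ 1.973.
Distances: root-5 2.236 (Δ 0.263); 2:1 2.000 (Δ 0.027); silver ratio 2.414 (Δ 0.441); 16:9 1.778 (Δ 0.195); 5:3 1.667 (Δ 0.306); root-3 1.732 (Δ 0.241).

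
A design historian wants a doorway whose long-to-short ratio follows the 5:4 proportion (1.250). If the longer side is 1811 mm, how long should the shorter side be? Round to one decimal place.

1448.8 mm

5:4 = 1.25000.
Shorter side = 1811 ÷ 1.25000 ≈ 1448.800 → 1448.8 mm.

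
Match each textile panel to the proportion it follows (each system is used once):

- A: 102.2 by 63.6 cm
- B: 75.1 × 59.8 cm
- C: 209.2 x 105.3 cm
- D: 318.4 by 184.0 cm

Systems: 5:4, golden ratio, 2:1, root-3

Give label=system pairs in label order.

Ratios: A ≈ 1.607; B ≈ 1.256; C ≈ 1.987; D ≈ 1.730.
Targets: 5:4 ≈ 1.250; golden ratio ≈ 1.618; 2:1 ≈ 2.000; root-3 ≈ 1.732.

A=golden ratio, B=5:4, C=2:1, D=root-3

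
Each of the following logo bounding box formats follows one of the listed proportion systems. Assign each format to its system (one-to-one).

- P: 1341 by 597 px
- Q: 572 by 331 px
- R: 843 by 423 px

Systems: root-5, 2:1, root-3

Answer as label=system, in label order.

Ratios: P ≈ 2.246; Q ≈ 1.728; R ≈ 1.993.
Targets: root-5 ≈ 2.236; 2:1 ≈ 2.000; root-3 ≈ 1.732.

P=root-5, Q=root-3, R=2:1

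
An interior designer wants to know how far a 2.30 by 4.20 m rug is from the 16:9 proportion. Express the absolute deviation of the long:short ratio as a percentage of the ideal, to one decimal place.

Ratio = 4.20 / 2.30 ≈ 1.8261.
Ideal 16:9 ≈ 1.7778. |1.8261 − 1.7778| / 1.7778 ≈ 2.72% → 2.7%.

2.7%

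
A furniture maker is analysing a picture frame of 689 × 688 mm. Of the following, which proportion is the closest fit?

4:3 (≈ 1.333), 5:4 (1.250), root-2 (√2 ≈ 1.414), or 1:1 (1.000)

Ratio = 689 / 688 ≈ 1.001.
Distances: 4:3 1.333 (Δ 0.332); 5:4 1.250 (Δ 0.249); root-2 1.414 (Δ 0.413); 1:1 1.000 (Δ 0.001).

1:1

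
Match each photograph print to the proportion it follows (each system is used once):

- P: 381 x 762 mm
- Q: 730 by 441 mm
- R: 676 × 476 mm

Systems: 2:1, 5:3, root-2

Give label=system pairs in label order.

P=2:1, Q=5:3, R=root-2

P = 762/381 ≈ 2.000 → 2:1 (2.000)
Q = 730/441 ≈ 1.655 → 5:3 (1.667)
R = 676/476 ≈ 1.420 → root-2 (1.414)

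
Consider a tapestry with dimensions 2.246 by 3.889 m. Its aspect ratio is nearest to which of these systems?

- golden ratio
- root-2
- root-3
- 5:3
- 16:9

3.889/2.246 ≈ 1.732. Nearest candidates are root-3 (1.732, off by 0.000) and 16:9 (1.778, off by 0.046).

root-3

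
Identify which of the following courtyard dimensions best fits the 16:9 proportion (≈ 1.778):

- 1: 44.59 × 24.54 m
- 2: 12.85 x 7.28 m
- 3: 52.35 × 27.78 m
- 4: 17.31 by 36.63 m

2

Ratios (long/short): 1 ≈ 1.817; 2 ≈ 1.765; 3 ≈ 1.884; 4 ≈ 2.116.
16:9 ≈ 1.778; option 2 is nearest (Δ 0.013).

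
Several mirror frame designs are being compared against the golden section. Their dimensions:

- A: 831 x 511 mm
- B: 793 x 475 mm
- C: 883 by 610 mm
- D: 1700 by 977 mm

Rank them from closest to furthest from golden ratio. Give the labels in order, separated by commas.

A: 831/511 ≈ 1.626 → |1.626 − 1.618| = 0.008
B: 793/475 ≈ 1.669 → |1.669 − 1.618| = 0.051
C: 883/610 ≈ 1.448 → |1.448 − 1.618| = 0.170
D: 1700/977 ≈ 1.740 → |1.740 − 1.618| = 0.122

A, B, D, C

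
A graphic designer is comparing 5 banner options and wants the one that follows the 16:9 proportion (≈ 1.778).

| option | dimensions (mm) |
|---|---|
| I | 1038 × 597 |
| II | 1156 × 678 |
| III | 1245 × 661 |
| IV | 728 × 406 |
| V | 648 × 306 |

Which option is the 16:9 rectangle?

IV

Ratios (long/short): I ≈ 1.739; II ≈ 1.705; III ≈ 1.884; IV ≈ 1.793; V ≈ 2.118.
16:9 ≈ 1.778; option IV is nearest (Δ 0.015).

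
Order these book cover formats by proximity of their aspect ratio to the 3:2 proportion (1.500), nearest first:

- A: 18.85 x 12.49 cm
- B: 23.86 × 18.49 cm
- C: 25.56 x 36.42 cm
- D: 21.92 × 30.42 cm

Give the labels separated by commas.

Ratios: A = 18.85 / 12.49 ≈ 1.509; B = 23.86 / 18.49 ≈ 1.290; C = 36.42 / 25.56 ≈ 1.425; D = 30.42 / 21.92 ≈ 1.388.
|Δ from 1.500|: A 0.009; B 0.210; C 0.075; D 0.112.

A, C, D, B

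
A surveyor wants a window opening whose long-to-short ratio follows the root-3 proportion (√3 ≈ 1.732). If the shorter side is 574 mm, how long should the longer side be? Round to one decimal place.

root-3 ≈ 1.73205.
Longer side = 574 × 1.73205 ≈ 994.197 → 994.2 mm.

994.2 mm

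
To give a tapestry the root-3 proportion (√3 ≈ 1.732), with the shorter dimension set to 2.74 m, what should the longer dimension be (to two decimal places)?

4.75 m

root-3 ≈ 1.73205.
Longer side = 2.74 × 1.73205 ≈ 4.7458 → 4.75 m.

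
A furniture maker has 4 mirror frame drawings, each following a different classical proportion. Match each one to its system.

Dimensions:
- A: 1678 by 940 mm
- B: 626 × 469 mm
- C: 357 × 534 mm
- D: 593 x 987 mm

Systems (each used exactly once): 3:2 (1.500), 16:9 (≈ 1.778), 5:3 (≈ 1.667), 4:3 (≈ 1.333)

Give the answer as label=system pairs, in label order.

A=16:9, B=4:3, C=3:2, D=5:3

Ratios: A ≈ 1.785; B ≈ 1.335; C ≈ 1.496; D ≈ 1.664.
Targets: 3:2 ≈ 1.500; 16:9 ≈ 1.778; 5:3 ≈ 1.667; 4:3 ≈ 1.333.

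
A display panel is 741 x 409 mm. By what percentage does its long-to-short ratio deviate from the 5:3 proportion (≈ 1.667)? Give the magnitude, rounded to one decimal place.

Ratio = 741 / 409 ≈ 1.8117.
Ideal 5:3 ≈ 1.6667. |1.8117 − 1.6667| / 1.6667 ≈ 8.70% → 8.7%.

8.7%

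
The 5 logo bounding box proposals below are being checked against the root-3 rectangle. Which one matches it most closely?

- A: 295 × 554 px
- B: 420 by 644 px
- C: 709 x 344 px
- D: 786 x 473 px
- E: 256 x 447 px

E

Ratios (long/short): A ≈ 1.878; B ≈ 1.533; C ≈ 2.061; D ≈ 1.662; E ≈ 1.746.
root-3 ≈ 1.732; option E is nearest (Δ 0.014).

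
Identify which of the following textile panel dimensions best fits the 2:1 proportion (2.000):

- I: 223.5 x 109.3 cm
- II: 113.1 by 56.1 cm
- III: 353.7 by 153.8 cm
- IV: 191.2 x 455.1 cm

II

Ratios (long/short): I ≈ 2.045; II ≈ 2.016; III ≈ 2.300; IV ≈ 2.380.
2:1 ≈ 2.000; option II is nearest (Δ 0.016).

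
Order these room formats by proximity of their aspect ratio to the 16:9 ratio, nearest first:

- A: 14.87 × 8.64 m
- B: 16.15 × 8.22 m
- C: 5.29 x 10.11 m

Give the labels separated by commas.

Ratios: A = 14.87 / 8.64 ≈ 1.721; B = 16.15 / 8.22 ≈ 1.965; C = 10.11 / 5.29 ≈ 1.911.
|Δ from 1.778|: A 0.057; B 0.187; C 0.133.

A, C, B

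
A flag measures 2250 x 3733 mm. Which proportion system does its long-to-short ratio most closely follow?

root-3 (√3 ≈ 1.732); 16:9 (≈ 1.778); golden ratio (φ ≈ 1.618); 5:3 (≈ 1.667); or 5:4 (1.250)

Ratio = 3733 / 2250 ≈ 1.659.
Distances: root-3 1.732 (Δ 0.073); 16:9 1.778 (Δ 0.119); golden ratio 1.618 (Δ 0.041); 5:3 1.667 (Δ 0.008); 5:4 1.250 (Δ 0.409).

5:3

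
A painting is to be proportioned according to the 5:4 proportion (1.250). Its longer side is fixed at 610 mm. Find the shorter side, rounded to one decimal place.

5:4 = 1.25000.
Shorter side = 610 ÷ 1.25000 ≈ 488.000 → 488.0 mm.

488.0 mm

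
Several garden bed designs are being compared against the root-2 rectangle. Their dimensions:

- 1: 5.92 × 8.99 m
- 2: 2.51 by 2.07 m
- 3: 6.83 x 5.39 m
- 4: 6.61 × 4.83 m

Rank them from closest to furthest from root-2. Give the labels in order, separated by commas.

Ratios: 1 = 8.99 / 5.92 ≈ 1.519; 2 = 2.51 / 2.07 ≈ 1.213; 3 = 6.83 / 5.39 ≈ 1.267; 4 = 6.61 / 4.83 ≈ 1.369.
|Δ from 1.414|: 1 0.105; 2 0.201; 3 0.147; 4 0.045.

4, 1, 3, 2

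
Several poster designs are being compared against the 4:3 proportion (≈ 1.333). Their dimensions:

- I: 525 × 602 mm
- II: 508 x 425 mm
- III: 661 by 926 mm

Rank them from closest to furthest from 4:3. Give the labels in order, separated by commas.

III, II, I

I: 602/525 ≈ 1.147 → |1.147 − 1.333| = 0.186
II: 508/425 ≈ 1.195 → |1.195 − 1.333| = 0.138
III: 926/661 ≈ 1.401 → |1.401 − 1.333| = 0.068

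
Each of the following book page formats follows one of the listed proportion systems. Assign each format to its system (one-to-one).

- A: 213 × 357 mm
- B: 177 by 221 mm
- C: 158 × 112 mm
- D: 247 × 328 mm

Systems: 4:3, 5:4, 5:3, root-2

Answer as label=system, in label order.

Ratios: A ≈ 1.676; B ≈ 1.249; C ≈ 1.411; D ≈ 1.328.
Targets: 4:3 ≈ 1.333; 5:4 ≈ 1.250; 5:3 ≈ 1.667; root-2 ≈ 1.414.

A=5:3, B=5:4, C=root-2, D=4:3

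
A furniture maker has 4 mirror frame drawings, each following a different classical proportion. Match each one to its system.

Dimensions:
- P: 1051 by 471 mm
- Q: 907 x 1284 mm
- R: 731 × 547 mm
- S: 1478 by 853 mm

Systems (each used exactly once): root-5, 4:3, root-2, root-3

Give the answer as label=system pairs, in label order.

P = 1051/471 ≈ 2.231 → root-5 (2.236)
Q = 1284/907 ≈ 1.416 → root-2 (1.414)
R = 731/547 ≈ 1.336 → 4:3 (1.333)
S = 1478/853 ≈ 1.733 → root-3 (1.732)

P=root-5, Q=root-2, R=4:3, S=root-3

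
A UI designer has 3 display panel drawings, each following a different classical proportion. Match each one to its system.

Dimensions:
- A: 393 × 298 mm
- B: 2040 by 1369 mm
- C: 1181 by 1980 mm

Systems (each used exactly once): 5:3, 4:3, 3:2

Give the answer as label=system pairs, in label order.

A=4:3, B=3:2, C=5:3

Ratios: A ≈ 1.319; B ≈ 1.490; C ≈ 1.677.
Targets: 5:3 ≈ 1.667; 4:3 ≈ 1.333; 3:2 ≈ 1.500.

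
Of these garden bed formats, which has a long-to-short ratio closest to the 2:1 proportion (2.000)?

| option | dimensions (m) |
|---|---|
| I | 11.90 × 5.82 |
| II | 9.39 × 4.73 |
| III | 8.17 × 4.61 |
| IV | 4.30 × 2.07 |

Target 2:1 ≈ 2.000.
I: 2.045 (Δ0.045)  II: 1.985 (Δ0.015)  III: 1.772 (Δ0.228)  IV: 2.077 (Δ0.077)

II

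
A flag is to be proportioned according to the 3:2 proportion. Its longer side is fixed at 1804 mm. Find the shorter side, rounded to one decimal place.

1202.7 mm

3:2 = 1.50000.
Shorter side = 1804 ÷ 1.50000 ≈ 1202.667 → 1202.7 mm.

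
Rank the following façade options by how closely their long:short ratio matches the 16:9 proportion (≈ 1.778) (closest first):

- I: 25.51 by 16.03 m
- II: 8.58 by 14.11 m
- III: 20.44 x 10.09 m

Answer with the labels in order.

II, I, III

I: 25.51/16.03 ≈ 1.591 → |1.591 − 1.778| = 0.187
II: 14.11/8.58 ≈ 1.645 → |1.645 − 1.778| = 0.133
III: 20.44/10.09 ≈ 2.026 → |2.026 − 1.778| = 0.248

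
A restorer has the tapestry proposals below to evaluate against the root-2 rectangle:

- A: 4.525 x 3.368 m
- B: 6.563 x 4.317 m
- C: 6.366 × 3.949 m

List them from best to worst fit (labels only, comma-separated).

A: 4.525/3.368 ≈ 1.344 → |1.344 − 1.414| = 0.070
B: 6.563/4.317 ≈ 1.520 → |1.520 − 1.414| = 0.106
C: 6.366/3.949 ≈ 1.612 → |1.612 − 1.414| = 0.198

A, B, C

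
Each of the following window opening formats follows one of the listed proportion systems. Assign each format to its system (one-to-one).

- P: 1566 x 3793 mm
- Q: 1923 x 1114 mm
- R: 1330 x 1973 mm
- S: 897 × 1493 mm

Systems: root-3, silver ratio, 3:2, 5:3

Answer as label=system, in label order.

P=silver ratio, Q=root-3, R=3:2, S=5:3

P = 3793/1566 ≈ 2.422 → silver ratio (2.414)
Q = 1923/1114 ≈ 1.726 → root-3 (1.732)
R = 1973/1330 ≈ 1.483 → 3:2 (1.500)
S = 1493/897 ≈ 1.664 → 5:3 (1.667)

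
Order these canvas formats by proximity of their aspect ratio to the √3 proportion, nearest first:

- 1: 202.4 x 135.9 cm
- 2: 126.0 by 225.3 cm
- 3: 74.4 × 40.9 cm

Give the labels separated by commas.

1: 202.4/135.9 ≈ 1.489 → |1.489 − 1.732| = 0.243
2: 225.3/126.0 ≈ 1.788 → |1.788 − 1.732| = 0.056
3: 74.4/40.9 ≈ 1.819 → |1.819 − 1.732| = 0.087

2, 3, 1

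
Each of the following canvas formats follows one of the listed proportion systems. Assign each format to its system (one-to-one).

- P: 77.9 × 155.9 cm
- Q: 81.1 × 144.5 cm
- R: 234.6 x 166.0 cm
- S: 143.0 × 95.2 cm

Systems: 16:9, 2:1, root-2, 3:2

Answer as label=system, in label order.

P = 155.9/77.9 ≈ 2.001 → 2:1 (2.000)
Q = 144.5/81.1 ≈ 1.782 → 16:9 (1.778)
R = 234.6/166.0 ≈ 1.413 → root-2 (1.414)
S = 143.0/95.2 ≈ 1.502 → 3:2 (1.500)

P=2:1, Q=16:9, R=root-2, S=3:2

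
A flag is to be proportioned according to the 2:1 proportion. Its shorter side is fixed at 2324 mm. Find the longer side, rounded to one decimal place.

4648.0 mm

2:1 = 2.00000.
Longer side = 2324 × 2.00000 ≈ 4648.000 → 4648.0 mm.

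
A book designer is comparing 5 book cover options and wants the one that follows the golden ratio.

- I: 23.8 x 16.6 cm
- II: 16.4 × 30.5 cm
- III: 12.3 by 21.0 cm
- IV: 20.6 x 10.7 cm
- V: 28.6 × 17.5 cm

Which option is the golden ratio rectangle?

Ratios (long/short): I ≈ 1.434; II ≈ 1.860; III ≈ 1.707; IV ≈ 1.925; V ≈ 1.634.
golden ratio ≈ 1.618; option V is nearest (Δ 0.016).

V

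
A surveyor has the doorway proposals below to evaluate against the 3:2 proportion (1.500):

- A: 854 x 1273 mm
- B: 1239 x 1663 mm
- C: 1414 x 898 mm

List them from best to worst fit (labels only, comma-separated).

A, C, B

Ratios: A = 1273 / 854 ≈ 1.491; B = 1663 / 1239 ≈ 1.342; C = 1414 / 898 ≈ 1.575.
|Δ from 1.500|: A 0.009; B 0.158; C 0.075.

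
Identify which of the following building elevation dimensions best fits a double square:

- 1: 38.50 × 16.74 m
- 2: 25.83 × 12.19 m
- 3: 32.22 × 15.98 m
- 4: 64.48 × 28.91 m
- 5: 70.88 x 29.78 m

3

Target 2:1 ≈ 2.000.
1: 2.300 (Δ0.300)  2: 2.119 (Δ0.119)  3: 2.016 (Δ0.016)  4: 2.230 (Δ0.230)  5: 2.380 (Δ0.380)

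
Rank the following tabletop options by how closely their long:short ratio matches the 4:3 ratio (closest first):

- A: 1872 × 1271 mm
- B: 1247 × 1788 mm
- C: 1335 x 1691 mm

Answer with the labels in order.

A: 1872/1271 ≈ 1.473 → |1.473 − 1.333| = 0.140
B: 1788/1247 ≈ 1.434 → |1.434 − 1.333| = 0.101
C: 1691/1335 ≈ 1.267 → |1.267 − 1.333| = 0.066

C, B, A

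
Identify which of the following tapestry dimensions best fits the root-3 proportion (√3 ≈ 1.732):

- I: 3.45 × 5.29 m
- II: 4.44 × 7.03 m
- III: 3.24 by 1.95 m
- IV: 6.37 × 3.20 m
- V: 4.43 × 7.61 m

V

Ratios (long/short): I ≈ 1.533; II ≈ 1.583; III ≈ 1.662; IV ≈ 1.991; V ≈ 1.718.
root-3 ≈ 1.732; option V is nearest (Δ 0.014).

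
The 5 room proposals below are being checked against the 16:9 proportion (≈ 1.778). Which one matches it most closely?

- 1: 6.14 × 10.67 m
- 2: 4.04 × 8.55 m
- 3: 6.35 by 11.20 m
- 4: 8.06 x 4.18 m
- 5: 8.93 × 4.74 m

Ratios (long/short): 1 ≈ 1.738; 2 ≈ 2.116; 3 ≈ 1.764; 4 ≈ 1.928; 5 ≈ 1.884.
16:9 ≈ 1.778; option 3 is nearest (Δ 0.014).

3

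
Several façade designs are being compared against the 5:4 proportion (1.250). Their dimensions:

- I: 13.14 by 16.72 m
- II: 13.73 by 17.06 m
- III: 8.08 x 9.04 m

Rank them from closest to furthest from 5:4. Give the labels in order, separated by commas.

II, I, III

I: 16.72/13.14 ≈ 1.272 → |1.272 − 1.250| = 0.022
II: 17.06/13.73 ≈ 1.243 → |1.243 − 1.250| = 0.007
III: 9.04/8.08 ≈ 1.119 → |1.119 − 1.250| = 0.131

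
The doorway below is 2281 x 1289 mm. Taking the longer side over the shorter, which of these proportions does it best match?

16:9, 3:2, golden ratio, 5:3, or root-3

16:9

Ratio = 2281 / 1289 ≈ 1.770.
Distances: 16:9 1.778 (Δ 0.008); 3:2 1.500 (Δ 0.270); golden ratio 1.618 (Δ 0.152); 5:3 1.667 (Δ 0.103); root-3 1.732 (Δ 0.038).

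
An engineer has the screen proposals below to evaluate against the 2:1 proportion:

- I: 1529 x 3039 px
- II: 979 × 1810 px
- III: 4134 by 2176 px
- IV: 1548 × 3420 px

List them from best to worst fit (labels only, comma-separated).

I: 3039/1529 ≈ 1.988 → |1.988 − 2.000| = 0.012
II: 1810/979 ≈ 1.849 → |1.849 − 2.000| = 0.151
III: 4134/2176 ≈ 1.900 → |1.900 − 2.000| = 0.100
IV: 3420/1548 ≈ 2.209 → |2.209 − 2.000| = 0.209

I, III, II, IV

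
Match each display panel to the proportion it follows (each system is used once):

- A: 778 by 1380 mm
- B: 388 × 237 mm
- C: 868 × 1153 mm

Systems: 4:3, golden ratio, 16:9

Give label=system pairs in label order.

A=16:9, B=golden ratio, C=4:3

A = 1380/778 ≈ 1.774 → 16:9 (1.778)
B = 388/237 ≈ 1.637 → golden ratio (1.618)
C = 1153/868 ≈ 1.328 → 4:3 (1.333)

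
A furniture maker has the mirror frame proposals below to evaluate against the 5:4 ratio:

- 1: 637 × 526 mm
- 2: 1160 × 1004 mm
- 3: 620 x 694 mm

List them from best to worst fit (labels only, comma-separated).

1, 2, 3

Ratios: 1 = 637 / 526 ≈ 1.211; 2 = 1160 / 1004 ≈ 1.155; 3 = 694 / 620 ≈ 1.119.
|Δ from 1.250|: 1 0.039; 2 0.095; 3 0.131.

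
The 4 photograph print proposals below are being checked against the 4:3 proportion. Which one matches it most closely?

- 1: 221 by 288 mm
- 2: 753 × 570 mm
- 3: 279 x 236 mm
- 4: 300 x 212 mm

Ratios (long/short): 1 ≈ 1.303; 2 ≈ 1.321; 3 ≈ 1.182; 4 ≈ 1.415.
4:3 ≈ 1.333; option 2 is nearest (Δ 0.012).

2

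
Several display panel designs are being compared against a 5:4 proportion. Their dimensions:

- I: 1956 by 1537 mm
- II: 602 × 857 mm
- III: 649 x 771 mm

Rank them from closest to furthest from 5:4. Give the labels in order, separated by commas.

I, III, II

I: 1956/1537 ≈ 1.273 → |1.273 − 1.250| = 0.023
II: 857/602 ≈ 1.424 → |1.424 − 1.250| = 0.174
III: 771/649 ≈ 1.188 → |1.188 − 1.250| = 0.062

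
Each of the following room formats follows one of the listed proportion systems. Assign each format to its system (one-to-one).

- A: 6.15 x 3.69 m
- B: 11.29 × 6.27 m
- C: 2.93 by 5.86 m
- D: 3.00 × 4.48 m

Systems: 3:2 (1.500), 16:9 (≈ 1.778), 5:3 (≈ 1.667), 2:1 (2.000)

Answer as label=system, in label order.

Ratios: A ≈ 1.667; B ≈ 1.801; C ≈ 2.000; D ≈ 1.493.
Targets: 3:2 ≈ 1.500; 16:9 ≈ 1.778; 5:3 ≈ 1.667; 2:1 ≈ 2.000.

A=5:3, B=16:9, C=2:1, D=3:2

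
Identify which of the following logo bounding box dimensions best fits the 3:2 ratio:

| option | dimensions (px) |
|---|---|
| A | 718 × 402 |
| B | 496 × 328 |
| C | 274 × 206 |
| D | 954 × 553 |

B

Target 3:2 ≈ 1.500.
A: 1.786 (Δ0.286)  B: 1.512 (Δ0.012)  C: 1.330 (Δ0.170)  D: 1.725 (Δ0.225)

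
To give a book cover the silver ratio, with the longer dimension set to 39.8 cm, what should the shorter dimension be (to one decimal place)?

silver ratio ≈ 2.41421.
Shorter side = 39.8 ÷ 2.41421 ≈ 16.486 → 16.5 cm.

16.5 cm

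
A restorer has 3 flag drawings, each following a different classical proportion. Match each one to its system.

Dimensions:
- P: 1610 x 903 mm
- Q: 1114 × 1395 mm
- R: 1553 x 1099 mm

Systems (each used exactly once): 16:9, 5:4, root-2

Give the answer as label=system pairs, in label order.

P=16:9, Q=5:4, R=root-2

Ratios: P ≈ 1.783; Q ≈ 1.252; R ≈ 1.413.
Targets: 16:9 ≈ 1.778; 5:4 ≈ 1.250; root-2 ≈ 1.414.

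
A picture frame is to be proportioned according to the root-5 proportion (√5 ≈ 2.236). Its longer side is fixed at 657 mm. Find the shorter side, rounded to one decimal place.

293.8 mm

root-5 ≈ 2.23607.
Shorter side = 657 ÷ 2.23607 ≈ 293.819 → 293.8 mm.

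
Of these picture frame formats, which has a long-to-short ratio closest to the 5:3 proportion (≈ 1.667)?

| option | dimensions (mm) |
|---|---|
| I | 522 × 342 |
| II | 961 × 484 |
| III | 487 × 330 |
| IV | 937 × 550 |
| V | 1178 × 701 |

V

Target 5:3 ≈ 1.667.
I: 1.526 (Δ0.141)  II: 1.986 (Δ0.319)  III: 1.476 (Δ0.191)  IV: 1.704 (Δ0.037)  V: 1.680 (Δ0.013)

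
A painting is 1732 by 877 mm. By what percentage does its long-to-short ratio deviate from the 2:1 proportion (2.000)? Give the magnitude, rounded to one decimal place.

1.3%

Ratio = 1732 / 877 ≈ 1.9749.
Ideal 2:1 = 2.0000. |1.9749 − 2.0000| / 2.0000 ≈ 1.25% → 1.3%.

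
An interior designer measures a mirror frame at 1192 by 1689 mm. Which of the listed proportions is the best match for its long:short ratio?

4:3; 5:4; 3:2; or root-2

root-2

Ratio = 1689 / 1192 ≈ 1.417.
Distances: 4:3 1.333 (Δ 0.084); 5:4 1.250 (Δ 0.167); 3:2 1.500 (Δ 0.083); root-2 1.414 (Δ 0.003).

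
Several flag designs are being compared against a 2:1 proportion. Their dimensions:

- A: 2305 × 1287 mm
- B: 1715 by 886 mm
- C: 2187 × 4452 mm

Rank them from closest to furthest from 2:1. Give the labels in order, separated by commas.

C, B, A

A: 2305/1287 ≈ 1.791 → |1.791 − 2.000| = 0.209
B: 1715/886 ≈ 1.936 → |1.936 − 2.000| = 0.064
C: 4452/2187 ≈ 2.036 → |2.036 − 2.000| = 0.036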